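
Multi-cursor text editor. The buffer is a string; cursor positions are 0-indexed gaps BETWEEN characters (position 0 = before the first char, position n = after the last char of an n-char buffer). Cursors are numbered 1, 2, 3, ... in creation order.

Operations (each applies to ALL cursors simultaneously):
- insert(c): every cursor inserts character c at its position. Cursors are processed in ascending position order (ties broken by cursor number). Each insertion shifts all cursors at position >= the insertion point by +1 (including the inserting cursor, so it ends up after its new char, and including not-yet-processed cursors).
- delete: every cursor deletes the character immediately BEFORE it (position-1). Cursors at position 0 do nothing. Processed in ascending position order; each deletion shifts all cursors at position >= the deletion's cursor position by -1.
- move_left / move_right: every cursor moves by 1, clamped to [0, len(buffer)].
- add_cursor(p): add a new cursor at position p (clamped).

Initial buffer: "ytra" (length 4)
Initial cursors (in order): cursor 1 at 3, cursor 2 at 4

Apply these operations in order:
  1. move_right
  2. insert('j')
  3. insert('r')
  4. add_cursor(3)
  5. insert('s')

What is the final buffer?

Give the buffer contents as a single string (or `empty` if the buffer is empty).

Answer: ytrsajjrrss

Derivation:
After op 1 (move_right): buffer="ytra" (len 4), cursors c1@4 c2@4, authorship ....
After op 2 (insert('j')): buffer="ytrajj" (len 6), cursors c1@6 c2@6, authorship ....12
After op 3 (insert('r')): buffer="ytrajjrr" (len 8), cursors c1@8 c2@8, authorship ....1212
After op 4 (add_cursor(3)): buffer="ytrajjrr" (len 8), cursors c3@3 c1@8 c2@8, authorship ....1212
After op 5 (insert('s')): buffer="ytrsajjrrss" (len 11), cursors c3@4 c1@11 c2@11, authorship ...3.121212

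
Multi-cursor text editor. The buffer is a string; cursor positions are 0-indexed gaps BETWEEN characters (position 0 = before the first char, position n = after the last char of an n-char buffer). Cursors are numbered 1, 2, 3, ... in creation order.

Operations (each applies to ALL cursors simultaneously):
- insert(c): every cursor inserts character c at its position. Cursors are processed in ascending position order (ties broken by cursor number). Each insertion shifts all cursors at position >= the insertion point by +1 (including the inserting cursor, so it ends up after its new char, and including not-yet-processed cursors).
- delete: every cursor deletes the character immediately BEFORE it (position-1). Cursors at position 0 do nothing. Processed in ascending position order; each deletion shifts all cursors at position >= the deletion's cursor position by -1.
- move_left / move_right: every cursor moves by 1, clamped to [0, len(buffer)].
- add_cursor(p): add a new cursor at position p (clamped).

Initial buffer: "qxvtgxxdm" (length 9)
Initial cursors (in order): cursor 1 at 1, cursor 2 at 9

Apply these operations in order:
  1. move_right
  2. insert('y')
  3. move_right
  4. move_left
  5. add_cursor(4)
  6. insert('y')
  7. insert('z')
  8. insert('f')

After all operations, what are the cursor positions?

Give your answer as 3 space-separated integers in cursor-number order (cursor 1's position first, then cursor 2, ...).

After op 1 (move_right): buffer="qxvtgxxdm" (len 9), cursors c1@2 c2@9, authorship .........
After op 2 (insert('y')): buffer="qxyvtgxxdmy" (len 11), cursors c1@3 c2@11, authorship ..1.......2
After op 3 (move_right): buffer="qxyvtgxxdmy" (len 11), cursors c1@4 c2@11, authorship ..1.......2
After op 4 (move_left): buffer="qxyvtgxxdmy" (len 11), cursors c1@3 c2@10, authorship ..1.......2
After op 5 (add_cursor(4)): buffer="qxyvtgxxdmy" (len 11), cursors c1@3 c3@4 c2@10, authorship ..1.......2
After op 6 (insert('y')): buffer="qxyyvytgxxdmyy" (len 14), cursors c1@4 c3@6 c2@13, authorship ..11.3......22
After op 7 (insert('z')): buffer="qxyyzvyztgxxdmyzy" (len 17), cursors c1@5 c3@8 c2@16, authorship ..111.33......222
After op 8 (insert('f')): buffer="qxyyzfvyzftgxxdmyzfy" (len 20), cursors c1@6 c3@10 c2@19, authorship ..1111.333......2222

Answer: 6 19 10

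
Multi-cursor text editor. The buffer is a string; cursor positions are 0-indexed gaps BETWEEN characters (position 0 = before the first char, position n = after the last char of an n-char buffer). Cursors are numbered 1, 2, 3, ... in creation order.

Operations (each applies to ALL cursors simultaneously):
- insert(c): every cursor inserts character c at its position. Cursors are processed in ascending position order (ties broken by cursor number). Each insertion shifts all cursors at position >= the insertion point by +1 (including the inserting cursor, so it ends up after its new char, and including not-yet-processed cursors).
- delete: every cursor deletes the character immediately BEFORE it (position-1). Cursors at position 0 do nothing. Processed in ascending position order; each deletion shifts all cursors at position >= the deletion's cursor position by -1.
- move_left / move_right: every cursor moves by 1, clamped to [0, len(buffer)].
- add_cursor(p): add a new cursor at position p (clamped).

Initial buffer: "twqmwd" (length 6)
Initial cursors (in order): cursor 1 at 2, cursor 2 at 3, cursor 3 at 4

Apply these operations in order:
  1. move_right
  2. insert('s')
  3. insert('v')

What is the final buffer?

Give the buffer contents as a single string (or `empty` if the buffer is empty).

After op 1 (move_right): buffer="twqmwd" (len 6), cursors c1@3 c2@4 c3@5, authorship ......
After op 2 (insert('s')): buffer="twqsmswsd" (len 9), cursors c1@4 c2@6 c3@8, authorship ...1.2.3.
After op 3 (insert('v')): buffer="twqsvmsvwsvd" (len 12), cursors c1@5 c2@8 c3@11, authorship ...11.22.33.

Answer: twqsvmsvwsvd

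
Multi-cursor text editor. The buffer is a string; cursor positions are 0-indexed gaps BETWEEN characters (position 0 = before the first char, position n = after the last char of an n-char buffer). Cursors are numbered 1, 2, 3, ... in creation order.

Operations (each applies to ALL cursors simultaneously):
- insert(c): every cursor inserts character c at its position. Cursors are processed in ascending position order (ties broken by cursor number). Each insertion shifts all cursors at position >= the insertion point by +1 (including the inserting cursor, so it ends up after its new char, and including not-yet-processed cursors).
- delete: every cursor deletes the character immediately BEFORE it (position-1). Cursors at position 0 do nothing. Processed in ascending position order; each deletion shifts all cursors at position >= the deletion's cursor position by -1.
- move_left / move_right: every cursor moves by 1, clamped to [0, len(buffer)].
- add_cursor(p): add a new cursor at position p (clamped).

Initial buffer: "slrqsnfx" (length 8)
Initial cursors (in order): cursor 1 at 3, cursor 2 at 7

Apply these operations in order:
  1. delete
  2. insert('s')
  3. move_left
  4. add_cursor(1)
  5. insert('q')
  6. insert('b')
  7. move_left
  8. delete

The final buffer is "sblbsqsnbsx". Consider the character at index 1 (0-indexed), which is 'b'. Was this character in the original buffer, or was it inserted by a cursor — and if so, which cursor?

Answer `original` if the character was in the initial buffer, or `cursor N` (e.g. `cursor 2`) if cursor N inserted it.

Answer: cursor 3

Derivation:
After op 1 (delete): buffer="slqsnx" (len 6), cursors c1@2 c2@5, authorship ......
After op 2 (insert('s')): buffer="slsqsnsx" (len 8), cursors c1@3 c2@7, authorship ..1...2.
After op 3 (move_left): buffer="slsqsnsx" (len 8), cursors c1@2 c2@6, authorship ..1...2.
After op 4 (add_cursor(1)): buffer="slsqsnsx" (len 8), cursors c3@1 c1@2 c2@6, authorship ..1...2.
After op 5 (insert('q')): buffer="sqlqsqsnqsx" (len 11), cursors c3@2 c1@4 c2@9, authorship .3.11...22.
After op 6 (insert('b')): buffer="sqblqbsqsnqbsx" (len 14), cursors c3@3 c1@6 c2@12, authorship .33.111...222.
After op 7 (move_left): buffer="sqblqbsqsnqbsx" (len 14), cursors c3@2 c1@5 c2@11, authorship .33.111...222.
After op 8 (delete): buffer="sblbsqsnbsx" (len 11), cursors c3@1 c1@3 c2@8, authorship .3.11...22.
Authorship (.=original, N=cursor N): . 3 . 1 1 . . . 2 2 .
Index 1: author = 3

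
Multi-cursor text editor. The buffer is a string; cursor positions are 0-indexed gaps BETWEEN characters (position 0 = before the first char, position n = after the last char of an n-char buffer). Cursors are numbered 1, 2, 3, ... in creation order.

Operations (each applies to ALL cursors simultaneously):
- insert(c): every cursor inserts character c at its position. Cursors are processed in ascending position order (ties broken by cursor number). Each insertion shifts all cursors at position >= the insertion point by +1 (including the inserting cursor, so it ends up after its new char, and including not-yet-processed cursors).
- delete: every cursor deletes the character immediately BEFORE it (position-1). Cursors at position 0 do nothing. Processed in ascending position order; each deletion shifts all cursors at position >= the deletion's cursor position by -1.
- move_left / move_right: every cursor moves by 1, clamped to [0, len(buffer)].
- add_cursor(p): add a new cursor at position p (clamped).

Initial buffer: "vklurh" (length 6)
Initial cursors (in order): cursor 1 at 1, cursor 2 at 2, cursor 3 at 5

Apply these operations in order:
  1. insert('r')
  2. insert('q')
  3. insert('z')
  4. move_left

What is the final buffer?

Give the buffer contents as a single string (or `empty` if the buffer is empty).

After op 1 (insert('r')): buffer="vrkrlurrh" (len 9), cursors c1@2 c2@4 c3@8, authorship .1.2...3.
After op 2 (insert('q')): buffer="vrqkrqlurrqh" (len 12), cursors c1@3 c2@6 c3@11, authorship .11.22...33.
After op 3 (insert('z')): buffer="vrqzkrqzlurrqzh" (len 15), cursors c1@4 c2@8 c3@14, authorship .111.222...333.
After op 4 (move_left): buffer="vrqzkrqzlurrqzh" (len 15), cursors c1@3 c2@7 c3@13, authorship .111.222...333.

Answer: vrqzkrqzlurrqzh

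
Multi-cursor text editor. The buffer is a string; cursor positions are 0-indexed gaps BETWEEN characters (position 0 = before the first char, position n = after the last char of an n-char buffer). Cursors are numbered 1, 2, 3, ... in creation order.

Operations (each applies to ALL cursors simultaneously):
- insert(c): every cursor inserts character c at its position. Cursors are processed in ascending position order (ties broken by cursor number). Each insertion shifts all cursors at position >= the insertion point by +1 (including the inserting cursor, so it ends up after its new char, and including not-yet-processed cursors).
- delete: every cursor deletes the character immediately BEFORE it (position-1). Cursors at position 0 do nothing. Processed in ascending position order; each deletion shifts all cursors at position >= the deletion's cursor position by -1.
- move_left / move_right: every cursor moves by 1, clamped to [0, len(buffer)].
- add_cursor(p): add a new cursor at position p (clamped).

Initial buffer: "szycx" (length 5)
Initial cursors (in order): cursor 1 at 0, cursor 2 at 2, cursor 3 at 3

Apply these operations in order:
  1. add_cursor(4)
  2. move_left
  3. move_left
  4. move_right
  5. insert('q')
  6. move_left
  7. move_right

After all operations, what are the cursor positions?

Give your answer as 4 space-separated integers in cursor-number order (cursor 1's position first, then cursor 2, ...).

After op 1 (add_cursor(4)): buffer="szycx" (len 5), cursors c1@0 c2@2 c3@3 c4@4, authorship .....
After op 2 (move_left): buffer="szycx" (len 5), cursors c1@0 c2@1 c3@2 c4@3, authorship .....
After op 3 (move_left): buffer="szycx" (len 5), cursors c1@0 c2@0 c3@1 c4@2, authorship .....
After op 4 (move_right): buffer="szycx" (len 5), cursors c1@1 c2@1 c3@2 c4@3, authorship .....
After op 5 (insert('q')): buffer="sqqzqyqcx" (len 9), cursors c1@3 c2@3 c3@5 c4@7, authorship .12.3.4..
After op 6 (move_left): buffer="sqqzqyqcx" (len 9), cursors c1@2 c2@2 c3@4 c4@6, authorship .12.3.4..
After op 7 (move_right): buffer="sqqzqyqcx" (len 9), cursors c1@3 c2@3 c3@5 c4@7, authorship .12.3.4..

Answer: 3 3 5 7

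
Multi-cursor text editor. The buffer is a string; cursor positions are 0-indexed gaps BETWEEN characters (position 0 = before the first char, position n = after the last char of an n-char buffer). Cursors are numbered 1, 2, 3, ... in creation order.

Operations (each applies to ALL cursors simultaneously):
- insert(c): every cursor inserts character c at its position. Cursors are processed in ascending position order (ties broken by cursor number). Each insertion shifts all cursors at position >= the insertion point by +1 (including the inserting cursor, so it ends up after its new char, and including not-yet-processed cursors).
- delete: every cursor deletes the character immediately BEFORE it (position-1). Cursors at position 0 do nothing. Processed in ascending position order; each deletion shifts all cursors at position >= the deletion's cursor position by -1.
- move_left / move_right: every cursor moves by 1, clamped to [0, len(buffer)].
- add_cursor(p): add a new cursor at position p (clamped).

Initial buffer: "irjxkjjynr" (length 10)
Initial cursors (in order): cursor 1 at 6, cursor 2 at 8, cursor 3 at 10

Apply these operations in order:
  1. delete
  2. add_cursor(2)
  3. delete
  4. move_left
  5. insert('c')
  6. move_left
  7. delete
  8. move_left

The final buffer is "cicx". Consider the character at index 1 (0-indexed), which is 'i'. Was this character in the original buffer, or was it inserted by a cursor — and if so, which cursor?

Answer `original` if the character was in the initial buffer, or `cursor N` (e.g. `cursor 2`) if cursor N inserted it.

Answer: original

Derivation:
After op 1 (delete): buffer="irjxkjn" (len 7), cursors c1@5 c2@6 c3@7, authorship .......
After op 2 (add_cursor(2)): buffer="irjxkjn" (len 7), cursors c4@2 c1@5 c2@6 c3@7, authorship .......
After op 3 (delete): buffer="ijx" (len 3), cursors c4@1 c1@3 c2@3 c3@3, authorship ...
After op 4 (move_left): buffer="ijx" (len 3), cursors c4@0 c1@2 c2@2 c3@2, authorship ...
After op 5 (insert('c')): buffer="cijcccx" (len 7), cursors c4@1 c1@6 c2@6 c3@6, authorship 4..123.
After op 6 (move_left): buffer="cijcccx" (len 7), cursors c4@0 c1@5 c2@5 c3@5, authorship 4..123.
After op 7 (delete): buffer="cicx" (len 4), cursors c4@0 c1@2 c2@2 c3@2, authorship 4.3.
After op 8 (move_left): buffer="cicx" (len 4), cursors c4@0 c1@1 c2@1 c3@1, authorship 4.3.
Authorship (.=original, N=cursor N): 4 . 3 .
Index 1: author = original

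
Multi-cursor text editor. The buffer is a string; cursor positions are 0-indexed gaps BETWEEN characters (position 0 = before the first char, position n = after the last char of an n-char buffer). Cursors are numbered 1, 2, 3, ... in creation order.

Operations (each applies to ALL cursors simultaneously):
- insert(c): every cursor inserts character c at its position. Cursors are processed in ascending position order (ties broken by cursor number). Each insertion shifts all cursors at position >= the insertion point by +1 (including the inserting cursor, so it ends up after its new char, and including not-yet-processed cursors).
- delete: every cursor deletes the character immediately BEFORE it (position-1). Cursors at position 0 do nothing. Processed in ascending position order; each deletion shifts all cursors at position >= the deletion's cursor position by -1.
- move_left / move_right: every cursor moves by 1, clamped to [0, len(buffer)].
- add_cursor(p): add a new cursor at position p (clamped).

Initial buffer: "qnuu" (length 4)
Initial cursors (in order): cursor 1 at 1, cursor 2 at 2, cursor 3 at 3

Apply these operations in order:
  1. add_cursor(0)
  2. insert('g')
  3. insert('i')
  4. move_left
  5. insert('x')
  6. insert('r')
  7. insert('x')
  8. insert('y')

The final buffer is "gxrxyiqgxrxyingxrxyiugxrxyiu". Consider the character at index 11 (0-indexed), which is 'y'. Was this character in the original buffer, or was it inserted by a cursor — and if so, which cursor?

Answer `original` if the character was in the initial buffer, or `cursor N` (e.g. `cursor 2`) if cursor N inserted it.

After op 1 (add_cursor(0)): buffer="qnuu" (len 4), cursors c4@0 c1@1 c2@2 c3@3, authorship ....
After op 2 (insert('g')): buffer="gqgngugu" (len 8), cursors c4@1 c1@3 c2@5 c3@7, authorship 4.1.2.3.
After op 3 (insert('i')): buffer="giqgingiugiu" (len 12), cursors c4@2 c1@5 c2@8 c3@11, authorship 44.11.22.33.
After op 4 (move_left): buffer="giqgingiugiu" (len 12), cursors c4@1 c1@4 c2@7 c3@10, authorship 44.11.22.33.
After op 5 (insert('x')): buffer="gxiqgxingxiugxiu" (len 16), cursors c4@2 c1@6 c2@10 c3@14, authorship 444.111.222.333.
After op 6 (insert('r')): buffer="gxriqgxringxriugxriu" (len 20), cursors c4@3 c1@8 c2@13 c3@18, authorship 4444.1111.2222.3333.
After op 7 (insert('x')): buffer="gxrxiqgxrxingxrxiugxrxiu" (len 24), cursors c4@4 c1@10 c2@16 c3@22, authorship 44444.11111.22222.33333.
After op 8 (insert('y')): buffer="gxrxyiqgxrxyingxrxyiugxrxyiu" (len 28), cursors c4@5 c1@12 c2@19 c3@26, authorship 444444.111111.222222.333333.
Authorship (.=original, N=cursor N): 4 4 4 4 4 4 . 1 1 1 1 1 1 . 2 2 2 2 2 2 . 3 3 3 3 3 3 .
Index 11: author = 1

Answer: cursor 1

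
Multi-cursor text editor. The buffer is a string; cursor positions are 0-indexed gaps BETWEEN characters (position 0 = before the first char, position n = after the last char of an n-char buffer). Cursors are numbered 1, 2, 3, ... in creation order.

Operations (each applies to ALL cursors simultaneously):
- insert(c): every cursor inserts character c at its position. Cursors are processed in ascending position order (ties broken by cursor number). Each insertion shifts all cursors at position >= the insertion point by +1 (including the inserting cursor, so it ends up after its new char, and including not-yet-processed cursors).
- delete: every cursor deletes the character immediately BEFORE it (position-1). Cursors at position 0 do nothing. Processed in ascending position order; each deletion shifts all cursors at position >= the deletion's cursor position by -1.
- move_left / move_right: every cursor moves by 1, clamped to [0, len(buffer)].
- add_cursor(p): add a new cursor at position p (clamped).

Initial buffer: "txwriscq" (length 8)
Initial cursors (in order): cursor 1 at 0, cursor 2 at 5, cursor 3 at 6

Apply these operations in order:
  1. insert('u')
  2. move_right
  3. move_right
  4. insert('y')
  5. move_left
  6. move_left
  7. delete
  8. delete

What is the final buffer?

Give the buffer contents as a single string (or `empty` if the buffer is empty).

After op 1 (insert('u')): buffer="utxwriusucq" (len 11), cursors c1@1 c2@7 c3@9, authorship 1.....2.3..
After op 2 (move_right): buffer="utxwriusucq" (len 11), cursors c1@2 c2@8 c3@10, authorship 1.....2.3..
After op 3 (move_right): buffer="utxwriusucq" (len 11), cursors c1@3 c2@9 c3@11, authorship 1.....2.3..
After op 4 (insert('y')): buffer="utxywriusuycqy" (len 14), cursors c1@4 c2@11 c3@14, authorship 1..1...2.32..3
After op 5 (move_left): buffer="utxywriusuycqy" (len 14), cursors c1@3 c2@10 c3@13, authorship 1..1...2.32..3
After op 6 (move_left): buffer="utxywriusuycqy" (len 14), cursors c1@2 c2@9 c3@12, authorship 1..1...2.32..3
After op 7 (delete): buffer="uxywriuuyqy" (len 11), cursors c1@1 c2@7 c3@9, authorship 1.1...232.3
After op 8 (delete): buffer="xywriuqy" (len 8), cursors c1@0 c2@5 c3@6, authorship .1...3.3

Answer: xywriuqy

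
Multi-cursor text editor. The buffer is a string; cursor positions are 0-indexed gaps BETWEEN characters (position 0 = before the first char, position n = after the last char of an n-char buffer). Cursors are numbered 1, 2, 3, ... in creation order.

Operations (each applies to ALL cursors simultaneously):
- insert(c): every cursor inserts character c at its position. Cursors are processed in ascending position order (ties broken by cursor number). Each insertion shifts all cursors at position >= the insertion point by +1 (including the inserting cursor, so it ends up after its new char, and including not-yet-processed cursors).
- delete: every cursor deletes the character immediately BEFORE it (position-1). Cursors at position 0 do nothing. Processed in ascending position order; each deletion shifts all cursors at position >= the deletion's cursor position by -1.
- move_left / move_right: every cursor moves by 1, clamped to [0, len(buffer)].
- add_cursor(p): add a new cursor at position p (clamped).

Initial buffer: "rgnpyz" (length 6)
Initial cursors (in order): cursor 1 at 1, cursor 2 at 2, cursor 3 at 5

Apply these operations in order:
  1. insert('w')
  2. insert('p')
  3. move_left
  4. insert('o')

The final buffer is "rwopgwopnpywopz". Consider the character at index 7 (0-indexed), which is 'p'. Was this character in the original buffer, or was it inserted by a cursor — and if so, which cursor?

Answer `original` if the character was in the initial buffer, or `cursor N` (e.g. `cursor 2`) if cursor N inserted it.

Answer: cursor 2

Derivation:
After op 1 (insert('w')): buffer="rwgwnpywz" (len 9), cursors c1@2 c2@4 c3@8, authorship .1.2...3.
After op 2 (insert('p')): buffer="rwpgwpnpywpz" (len 12), cursors c1@3 c2@6 c3@11, authorship .11.22...33.
After op 3 (move_left): buffer="rwpgwpnpywpz" (len 12), cursors c1@2 c2@5 c3@10, authorship .11.22...33.
After op 4 (insert('o')): buffer="rwopgwopnpywopz" (len 15), cursors c1@3 c2@7 c3@13, authorship .111.222...333.
Authorship (.=original, N=cursor N): . 1 1 1 . 2 2 2 . . . 3 3 3 .
Index 7: author = 2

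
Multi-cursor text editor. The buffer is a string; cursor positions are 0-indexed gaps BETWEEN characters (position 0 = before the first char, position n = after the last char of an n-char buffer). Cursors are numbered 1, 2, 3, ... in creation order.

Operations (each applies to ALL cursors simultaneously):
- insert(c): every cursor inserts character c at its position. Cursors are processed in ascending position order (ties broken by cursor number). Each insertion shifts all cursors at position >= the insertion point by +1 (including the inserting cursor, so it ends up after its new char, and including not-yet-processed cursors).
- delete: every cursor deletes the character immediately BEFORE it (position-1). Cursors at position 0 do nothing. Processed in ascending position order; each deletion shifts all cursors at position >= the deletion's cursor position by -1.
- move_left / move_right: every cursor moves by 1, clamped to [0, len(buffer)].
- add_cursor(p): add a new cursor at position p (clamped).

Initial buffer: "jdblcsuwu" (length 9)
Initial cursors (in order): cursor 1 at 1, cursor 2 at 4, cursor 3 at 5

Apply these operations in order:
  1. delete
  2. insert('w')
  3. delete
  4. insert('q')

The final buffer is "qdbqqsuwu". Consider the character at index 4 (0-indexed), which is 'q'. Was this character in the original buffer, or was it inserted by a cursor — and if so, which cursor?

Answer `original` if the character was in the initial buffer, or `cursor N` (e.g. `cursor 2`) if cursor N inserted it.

Answer: cursor 3

Derivation:
After op 1 (delete): buffer="dbsuwu" (len 6), cursors c1@0 c2@2 c3@2, authorship ......
After op 2 (insert('w')): buffer="wdbwwsuwu" (len 9), cursors c1@1 c2@5 c3@5, authorship 1..23....
After op 3 (delete): buffer="dbsuwu" (len 6), cursors c1@0 c2@2 c3@2, authorship ......
After op 4 (insert('q')): buffer="qdbqqsuwu" (len 9), cursors c1@1 c2@5 c3@5, authorship 1..23....
Authorship (.=original, N=cursor N): 1 . . 2 3 . . . .
Index 4: author = 3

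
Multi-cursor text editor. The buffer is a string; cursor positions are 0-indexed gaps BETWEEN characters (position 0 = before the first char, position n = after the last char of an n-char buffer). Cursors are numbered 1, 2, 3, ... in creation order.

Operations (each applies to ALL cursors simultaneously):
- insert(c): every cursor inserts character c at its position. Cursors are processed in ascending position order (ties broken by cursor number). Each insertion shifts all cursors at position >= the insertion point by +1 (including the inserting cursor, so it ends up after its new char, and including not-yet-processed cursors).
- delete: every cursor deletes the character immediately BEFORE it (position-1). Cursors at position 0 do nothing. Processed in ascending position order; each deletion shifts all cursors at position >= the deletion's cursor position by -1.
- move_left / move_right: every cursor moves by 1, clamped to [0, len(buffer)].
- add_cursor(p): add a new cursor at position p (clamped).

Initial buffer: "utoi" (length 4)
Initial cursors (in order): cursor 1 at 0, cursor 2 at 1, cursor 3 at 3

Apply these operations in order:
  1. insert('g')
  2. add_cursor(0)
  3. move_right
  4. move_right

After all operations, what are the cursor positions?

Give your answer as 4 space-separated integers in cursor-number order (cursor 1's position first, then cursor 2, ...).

Answer: 3 5 7 2

Derivation:
After op 1 (insert('g')): buffer="gugtogi" (len 7), cursors c1@1 c2@3 c3@6, authorship 1.2..3.
After op 2 (add_cursor(0)): buffer="gugtogi" (len 7), cursors c4@0 c1@1 c2@3 c3@6, authorship 1.2..3.
After op 3 (move_right): buffer="gugtogi" (len 7), cursors c4@1 c1@2 c2@4 c3@7, authorship 1.2..3.
After op 4 (move_right): buffer="gugtogi" (len 7), cursors c4@2 c1@3 c2@5 c3@7, authorship 1.2..3.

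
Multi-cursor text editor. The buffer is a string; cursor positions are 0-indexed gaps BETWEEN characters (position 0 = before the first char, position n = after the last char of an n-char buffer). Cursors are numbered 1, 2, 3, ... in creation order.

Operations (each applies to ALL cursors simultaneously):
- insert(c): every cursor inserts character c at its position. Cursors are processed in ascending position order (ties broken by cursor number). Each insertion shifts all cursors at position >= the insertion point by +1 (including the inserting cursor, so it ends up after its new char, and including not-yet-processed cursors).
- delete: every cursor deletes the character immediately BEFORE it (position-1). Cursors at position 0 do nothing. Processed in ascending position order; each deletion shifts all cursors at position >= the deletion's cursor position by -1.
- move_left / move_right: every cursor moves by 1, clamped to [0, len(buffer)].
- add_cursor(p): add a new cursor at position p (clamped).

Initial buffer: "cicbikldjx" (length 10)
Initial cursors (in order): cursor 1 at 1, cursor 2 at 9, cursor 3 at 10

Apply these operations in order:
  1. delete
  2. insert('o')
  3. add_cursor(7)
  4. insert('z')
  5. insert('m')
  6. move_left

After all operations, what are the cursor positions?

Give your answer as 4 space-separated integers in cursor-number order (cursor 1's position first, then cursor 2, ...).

After op 1 (delete): buffer="icbikld" (len 7), cursors c1@0 c2@7 c3@7, authorship .......
After op 2 (insert('o')): buffer="oicbikldoo" (len 10), cursors c1@1 c2@10 c3@10, authorship 1.......23
After op 3 (add_cursor(7)): buffer="oicbikldoo" (len 10), cursors c1@1 c4@7 c2@10 c3@10, authorship 1.......23
After op 4 (insert('z')): buffer="ozicbiklzdoozz" (len 14), cursors c1@2 c4@9 c2@14 c3@14, authorship 11......4.2323
After op 5 (insert('m')): buffer="ozmicbiklzmdoozzmm" (len 18), cursors c1@3 c4@11 c2@18 c3@18, authorship 111......44.232323
After op 6 (move_left): buffer="ozmicbiklzmdoozzmm" (len 18), cursors c1@2 c4@10 c2@17 c3@17, authorship 111......44.232323

Answer: 2 17 17 10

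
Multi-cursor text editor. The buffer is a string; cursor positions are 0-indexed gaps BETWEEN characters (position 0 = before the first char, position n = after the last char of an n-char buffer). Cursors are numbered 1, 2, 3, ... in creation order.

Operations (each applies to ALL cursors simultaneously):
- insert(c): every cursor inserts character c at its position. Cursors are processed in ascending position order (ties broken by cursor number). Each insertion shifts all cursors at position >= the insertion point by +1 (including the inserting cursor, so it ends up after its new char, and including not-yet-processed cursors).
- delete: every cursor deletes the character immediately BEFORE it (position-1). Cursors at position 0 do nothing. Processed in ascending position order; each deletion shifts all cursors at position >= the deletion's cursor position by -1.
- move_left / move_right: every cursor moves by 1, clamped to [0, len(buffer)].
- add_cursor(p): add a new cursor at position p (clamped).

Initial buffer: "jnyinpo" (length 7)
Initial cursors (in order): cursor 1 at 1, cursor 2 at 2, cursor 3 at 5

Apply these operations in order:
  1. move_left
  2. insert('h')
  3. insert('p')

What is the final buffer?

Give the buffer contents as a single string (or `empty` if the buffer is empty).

Answer: hpjhpnyihpnpo

Derivation:
After op 1 (move_left): buffer="jnyinpo" (len 7), cursors c1@0 c2@1 c3@4, authorship .......
After op 2 (insert('h')): buffer="hjhnyihnpo" (len 10), cursors c1@1 c2@3 c3@7, authorship 1.2...3...
After op 3 (insert('p')): buffer="hpjhpnyihpnpo" (len 13), cursors c1@2 c2@5 c3@10, authorship 11.22...33...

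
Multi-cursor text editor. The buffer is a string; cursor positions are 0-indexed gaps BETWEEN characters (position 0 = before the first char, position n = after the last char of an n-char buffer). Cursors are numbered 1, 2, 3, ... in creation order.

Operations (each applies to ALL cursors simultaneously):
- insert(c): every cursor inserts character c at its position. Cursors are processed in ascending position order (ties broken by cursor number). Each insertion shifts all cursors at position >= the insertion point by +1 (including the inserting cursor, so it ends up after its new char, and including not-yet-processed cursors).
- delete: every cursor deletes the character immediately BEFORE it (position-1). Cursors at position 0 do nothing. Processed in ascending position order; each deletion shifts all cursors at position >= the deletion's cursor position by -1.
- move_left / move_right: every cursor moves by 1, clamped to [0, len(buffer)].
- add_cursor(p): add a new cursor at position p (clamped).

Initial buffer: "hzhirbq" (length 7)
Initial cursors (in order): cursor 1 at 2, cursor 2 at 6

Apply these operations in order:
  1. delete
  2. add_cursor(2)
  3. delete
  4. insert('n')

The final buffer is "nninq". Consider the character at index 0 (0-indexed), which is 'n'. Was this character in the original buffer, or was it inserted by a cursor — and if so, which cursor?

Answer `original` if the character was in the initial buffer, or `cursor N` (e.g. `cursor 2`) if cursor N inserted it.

Answer: cursor 1

Derivation:
After op 1 (delete): buffer="hhirq" (len 5), cursors c1@1 c2@4, authorship .....
After op 2 (add_cursor(2)): buffer="hhirq" (len 5), cursors c1@1 c3@2 c2@4, authorship .....
After op 3 (delete): buffer="iq" (len 2), cursors c1@0 c3@0 c2@1, authorship ..
After op 4 (insert('n')): buffer="nninq" (len 5), cursors c1@2 c3@2 c2@4, authorship 13.2.
Authorship (.=original, N=cursor N): 1 3 . 2 .
Index 0: author = 1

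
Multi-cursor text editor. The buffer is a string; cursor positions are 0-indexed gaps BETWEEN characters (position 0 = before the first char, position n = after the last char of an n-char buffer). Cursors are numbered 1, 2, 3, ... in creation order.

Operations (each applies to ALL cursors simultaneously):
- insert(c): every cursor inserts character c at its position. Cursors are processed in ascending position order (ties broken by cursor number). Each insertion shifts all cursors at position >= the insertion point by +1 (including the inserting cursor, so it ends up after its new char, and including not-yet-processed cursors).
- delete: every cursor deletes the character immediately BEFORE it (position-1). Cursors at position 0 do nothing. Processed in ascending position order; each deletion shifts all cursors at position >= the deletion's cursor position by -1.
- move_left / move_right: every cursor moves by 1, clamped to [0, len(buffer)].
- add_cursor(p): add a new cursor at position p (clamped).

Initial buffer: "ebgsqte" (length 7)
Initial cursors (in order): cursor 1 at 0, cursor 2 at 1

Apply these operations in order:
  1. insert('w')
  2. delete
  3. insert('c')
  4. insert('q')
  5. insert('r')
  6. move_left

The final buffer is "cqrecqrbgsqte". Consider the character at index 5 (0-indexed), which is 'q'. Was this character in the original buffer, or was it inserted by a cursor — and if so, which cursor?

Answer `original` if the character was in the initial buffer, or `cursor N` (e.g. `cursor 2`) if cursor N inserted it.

After op 1 (insert('w')): buffer="wewbgsqte" (len 9), cursors c1@1 c2@3, authorship 1.2......
After op 2 (delete): buffer="ebgsqte" (len 7), cursors c1@0 c2@1, authorship .......
After op 3 (insert('c')): buffer="cecbgsqte" (len 9), cursors c1@1 c2@3, authorship 1.2......
After op 4 (insert('q')): buffer="cqecqbgsqte" (len 11), cursors c1@2 c2@5, authorship 11.22......
After op 5 (insert('r')): buffer="cqrecqrbgsqte" (len 13), cursors c1@3 c2@7, authorship 111.222......
After op 6 (move_left): buffer="cqrecqrbgsqte" (len 13), cursors c1@2 c2@6, authorship 111.222......
Authorship (.=original, N=cursor N): 1 1 1 . 2 2 2 . . . . . .
Index 5: author = 2

Answer: cursor 2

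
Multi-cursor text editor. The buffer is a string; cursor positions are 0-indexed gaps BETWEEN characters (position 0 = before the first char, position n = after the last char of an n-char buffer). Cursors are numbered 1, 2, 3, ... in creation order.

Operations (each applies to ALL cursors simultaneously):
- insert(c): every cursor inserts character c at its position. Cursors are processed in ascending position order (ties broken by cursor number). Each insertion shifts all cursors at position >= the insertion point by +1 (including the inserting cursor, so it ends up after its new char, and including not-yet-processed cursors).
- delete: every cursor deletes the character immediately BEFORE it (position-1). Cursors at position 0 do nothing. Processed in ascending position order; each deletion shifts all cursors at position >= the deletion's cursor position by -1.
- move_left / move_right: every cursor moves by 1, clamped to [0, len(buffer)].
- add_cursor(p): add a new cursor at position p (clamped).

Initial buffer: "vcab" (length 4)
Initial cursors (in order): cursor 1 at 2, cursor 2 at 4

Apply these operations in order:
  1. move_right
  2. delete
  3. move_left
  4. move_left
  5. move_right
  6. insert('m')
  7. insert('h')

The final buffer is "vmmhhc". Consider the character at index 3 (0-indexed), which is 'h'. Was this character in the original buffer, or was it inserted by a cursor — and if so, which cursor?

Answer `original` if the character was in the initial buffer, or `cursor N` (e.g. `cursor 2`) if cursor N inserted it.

After op 1 (move_right): buffer="vcab" (len 4), cursors c1@3 c2@4, authorship ....
After op 2 (delete): buffer="vc" (len 2), cursors c1@2 c2@2, authorship ..
After op 3 (move_left): buffer="vc" (len 2), cursors c1@1 c2@1, authorship ..
After op 4 (move_left): buffer="vc" (len 2), cursors c1@0 c2@0, authorship ..
After op 5 (move_right): buffer="vc" (len 2), cursors c1@1 c2@1, authorship ..
After op 6 (insert('m')): buffer="vmmc" (len 4), cursors c1@3 c2@3, authorship .12.
After op 7 (insert('h')): buffer="vmmhhc" (len 6), cursors c1@5 c2@5, authorship .1212.
Authorship (.=original, N=cursor N): . 1 2 1 2 .
Index 3: author = 1

Answer: cursor 1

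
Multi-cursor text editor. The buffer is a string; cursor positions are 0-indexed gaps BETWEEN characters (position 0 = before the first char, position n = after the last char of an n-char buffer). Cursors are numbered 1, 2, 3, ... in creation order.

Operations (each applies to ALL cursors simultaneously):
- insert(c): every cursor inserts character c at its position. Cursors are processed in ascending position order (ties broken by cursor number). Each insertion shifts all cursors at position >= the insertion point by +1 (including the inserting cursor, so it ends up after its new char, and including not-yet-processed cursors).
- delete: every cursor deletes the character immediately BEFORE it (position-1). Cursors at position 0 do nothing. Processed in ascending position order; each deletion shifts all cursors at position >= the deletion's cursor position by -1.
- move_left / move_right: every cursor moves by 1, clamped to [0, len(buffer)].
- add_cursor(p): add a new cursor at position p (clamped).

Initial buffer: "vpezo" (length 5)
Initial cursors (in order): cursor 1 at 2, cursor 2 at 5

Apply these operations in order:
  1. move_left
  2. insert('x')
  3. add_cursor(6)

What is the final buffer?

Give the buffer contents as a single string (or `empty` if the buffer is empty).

Answer: vxpezxo

Derivation:
After op 1 (move_left): buffer="vpezo" (len 5), cursors c1@1 c2@4, authorship .....
After op 2 (insert('x')): buffer="vxpezxo" (len 7), cursors c1@2 c2@6, authorship .1...2.
After op 3 (add_cursor(6)): buffer="vxpezxo" (len 7), cursors c1@2 c2@6 c3@6, authorship .1...2.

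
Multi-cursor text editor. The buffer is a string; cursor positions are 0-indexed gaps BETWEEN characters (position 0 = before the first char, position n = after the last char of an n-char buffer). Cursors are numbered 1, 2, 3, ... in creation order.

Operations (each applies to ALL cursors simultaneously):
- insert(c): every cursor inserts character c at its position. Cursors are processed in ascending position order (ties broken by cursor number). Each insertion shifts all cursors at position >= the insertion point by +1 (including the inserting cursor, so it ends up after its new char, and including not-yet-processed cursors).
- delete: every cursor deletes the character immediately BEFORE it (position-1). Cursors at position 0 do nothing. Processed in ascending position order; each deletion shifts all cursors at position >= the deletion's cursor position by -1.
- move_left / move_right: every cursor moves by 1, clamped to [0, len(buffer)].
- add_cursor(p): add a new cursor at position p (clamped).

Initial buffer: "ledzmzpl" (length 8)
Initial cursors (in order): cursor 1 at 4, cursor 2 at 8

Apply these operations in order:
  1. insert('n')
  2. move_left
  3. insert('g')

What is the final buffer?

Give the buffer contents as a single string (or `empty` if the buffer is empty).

Answer: ledzgnmzplgn

Derivation:
After op 1 (insert('n')): buffer="ledznmzpln" (len 10), cursors c1@5 c2@10, authorship ....1....2
After op 2 (move_left): buffer="ledznmzpln" (len 10), cursors c1@4 c2@9, authorship ....1....2
After op 3 (insert('g')): buffer="ledzgnmzplgn" (len 12), cursors c1@5 c2@11, authorship ....11....22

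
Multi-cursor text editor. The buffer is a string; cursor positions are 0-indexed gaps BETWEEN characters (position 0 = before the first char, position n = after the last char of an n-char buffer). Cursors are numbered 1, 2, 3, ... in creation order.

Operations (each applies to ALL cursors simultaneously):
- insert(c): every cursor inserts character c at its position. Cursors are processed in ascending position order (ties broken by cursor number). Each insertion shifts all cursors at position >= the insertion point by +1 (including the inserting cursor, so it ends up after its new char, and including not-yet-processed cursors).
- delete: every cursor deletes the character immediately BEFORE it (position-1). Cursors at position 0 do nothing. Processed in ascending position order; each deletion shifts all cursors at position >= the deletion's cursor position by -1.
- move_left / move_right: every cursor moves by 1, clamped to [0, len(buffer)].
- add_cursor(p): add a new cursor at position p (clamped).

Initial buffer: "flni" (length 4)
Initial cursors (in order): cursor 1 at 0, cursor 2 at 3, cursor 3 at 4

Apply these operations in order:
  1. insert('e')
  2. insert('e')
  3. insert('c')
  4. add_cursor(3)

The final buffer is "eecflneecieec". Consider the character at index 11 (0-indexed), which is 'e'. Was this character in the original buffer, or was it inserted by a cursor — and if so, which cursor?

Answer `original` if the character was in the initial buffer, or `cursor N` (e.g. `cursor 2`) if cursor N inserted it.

After op 1 (insert('e')): buffer="eflneie" (len 7), cursors c1@1 c2@5 c3@7, authorship 1...2.3
After op 2 (insert('e')): buffer="eeflneeiee" (len 10), cursors c1@2 c2@7 c3@10, authorship 11...22.33
After op 3 (insert('c')): buffer="eecflneecieec" (len 13), cursors c1@3 c2@9 c3@13, authorship 111...222.333
After op 4 (add_cursor(3)): buffer="eecflneecieec" (len 13), cursors c1@3 c4@3 c2@9 c3@13, authorship 111...222.333
Authorship (.=original, N=cursor N): 1 1 1 . . . 2 2 2 . 3 3 3
Index 11: author = 3

Answer: cursor 3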